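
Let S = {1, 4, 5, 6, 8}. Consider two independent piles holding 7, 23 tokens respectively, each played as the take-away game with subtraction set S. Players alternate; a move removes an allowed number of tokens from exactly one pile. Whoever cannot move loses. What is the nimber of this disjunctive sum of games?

0

All piles use S = {1, 4, 5, 6, 8}:
G(0) = 0
G(1) = mex{0} = 1
G(2) = mex{1} = 0
G(3) = mex{0} = 1
G(4) = mex{1,0} = 2
G(5) = mex{2,1,0} = 3
G(6) = mex{3,0,1,0} = 2
G(7) = mex{2,1,0,1} = 3
G(8) = mex{3,2,1,0,0} = 4
G(9) = mex{4,3,2,1,1} = 0
G(10) = mex{0,2,3,2,0} = 1
G(11) = mex{1,3,2,3,1} = 0
G(12) = mex{0,4,3,2,2} = 1
G(13) = mex{1,0,4,3,3} = 2
G(14) = mex{2,1,0,4,2} = 3
G(15) = mex{3,0,1,0,3} = 2
G(16) = mex{2,1,0,1,4} = 3
G(17) = mex{3,2,1,0,0} = 4
G(18) = mex{4,3,2,1,1} = 0
G(19) = mex{0,2,3,2,0} = 1
G(20) = mex{1,3,2,3,1} = 0
G(21) = mex{0,4,3,2,2} = 1
G(22) = mex{1,0,4,3,3} = 2
G(23) = mex{2,1,0,4,2} = 3
Pile A: G(7) = 3.
Pile B: G(23) = 3.
Combined Grundy value = 3 ⊕ 3 = 0.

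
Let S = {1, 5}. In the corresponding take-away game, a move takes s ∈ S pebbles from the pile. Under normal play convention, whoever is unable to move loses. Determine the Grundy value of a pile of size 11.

1

G(0) = 0
G(1) = mex{0} = 1
G(2) = mex{1} = 0
G(3) = mex{0} = 1
G(4) = mex{1} = 0
G(5) = mex{0,0} = 1
G(6) = mex{1,1} = 0
G(7) = mex{0,0} = 1
G(8) = mex{1,1} = 0
G(9) = mex{0,0} = 1
G(10) = mex{1,1} = 0
G(11) = mex{0,0} = 1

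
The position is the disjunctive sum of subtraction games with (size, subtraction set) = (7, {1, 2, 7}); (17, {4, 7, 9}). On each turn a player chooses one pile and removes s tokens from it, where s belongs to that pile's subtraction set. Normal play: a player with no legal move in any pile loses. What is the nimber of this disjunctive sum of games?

0

Pile A, S = {1, 2, 7}:
G(0) = 0
G(1) = mex{0} = 1
G(2) = mex{1,0} = 2
G(3) = mex{2,1} = 0
G(4) = mex{0,2} = 1
G(5) = mex{1,0} = 2
G(6) = mex{2,1} = 0
G(7) = mex{0,2,0} = 1
G_A(7) = 1.
Pile B, S = {4, 7, 9}:
n :  0  1  2  3  4  5  6  7  8  9 10 11 12 13 14 15 16 17
G :  0  0  0  0  1  1  1  1  2  2  2  2  3  0  0  0  0  1
G_B(17) = 1.
Combined Grundy value = 1 ⊕ 1 = 0.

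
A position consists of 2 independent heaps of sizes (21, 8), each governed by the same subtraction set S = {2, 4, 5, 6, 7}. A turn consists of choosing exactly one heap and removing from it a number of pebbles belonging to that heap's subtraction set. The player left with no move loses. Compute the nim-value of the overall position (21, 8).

5

All heaps use S = {2, 4, 5, 6, 7}:
n :  0  1  2  3  4  5  6  7  8  9 10 11 12 13 14 15 16 17 18 19 20 21
G :  0  0  1  1  2  2  3  3  4  0  0  1  1  2  2  3  3  4  0  0  1  1
Heap A: G(21) = 1.
Heap B: G(8) = 4.
Combined Grundy value = 1 ⊕ 4 = 5.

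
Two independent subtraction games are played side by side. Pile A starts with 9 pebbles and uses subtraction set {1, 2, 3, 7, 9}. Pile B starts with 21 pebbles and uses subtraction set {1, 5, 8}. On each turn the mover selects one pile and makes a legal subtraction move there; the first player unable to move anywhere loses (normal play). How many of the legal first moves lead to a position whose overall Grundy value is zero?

Pile A, S = {1, 2, 3, 7, 9}:
G(0) = 0
G(1) = mex{0} = 1
G(2) = mex{1,0} = 2
G(3) = mex{2,1,0} = 3
G(4) = mex{3,2,1} = 0
G(5) = mex{0,3,2} = 1
G(6) = mex{1,0,3} = 2
G(7) = mex{2,1,0,0} = 3
G(8) = mex{3,2,1,1} = 0
G(9) = mex{0,3,2,2,0} = 1
G_A(9) = 1.
Pile B, S = {1, 5, 8}:
G(0) = 0
G(1) = mex{0} = 1
G(2) = mex{1} = 0
G(3) = mex{0} = 1
G(4) = mex{1} = 0
G(5) = mex{0,0} = 1
G(6) = mex{1,1} = 0
G(7) = mex{0,0} = 1
G(8) = mex{1,1,0} = 2
G(9) = mex{2,0,1} = 3
G(10) = mex{3,1,0} = 2
G(11) = mex{2,0,1} = 3
G(12) = mex{3,1,0} = 2
G(13) = mex{2,2,1} = 0
G(14) = mex{0,3,0} = 1
G(15) = mex{1,2,1} = 0
G(16) = mex{0,3,2} = 1
G(17) = mex{1,2,3} = 0
G(18) = mex{0,0,2} = 1
G(19) = mex{1,1,3} = 0
G(20) = mex{0,0,2} = 1
G(21) = mex{1,1,0} = 2
G_B(21) = 2.
Combined Grundy value = 1 ⊕ 2 = 3.
A winning move leaves total XOR = 0, i.e. changes one component's Grundy value g to g ⊕ X where X is the current total.
Pile A: need g' = 1⊕3 = 2. Options: 9−1→G=0, 9−2→G=3, 9−3→G=2, 9−7→G=2, 9−9→G=0. Hits: 2.
Pile B: need g' = 2⊕3 = 1. Options: 21−1→G=1, 21−5→G=1, 21−8→G=0. Hits: 2.

4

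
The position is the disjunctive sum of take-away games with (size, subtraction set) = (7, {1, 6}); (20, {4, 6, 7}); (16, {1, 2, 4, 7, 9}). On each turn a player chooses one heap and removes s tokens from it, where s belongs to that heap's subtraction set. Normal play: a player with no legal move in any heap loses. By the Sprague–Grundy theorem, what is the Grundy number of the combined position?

Heap A, S = {1, 6}:
G(0) = 0
G(1) = mex{0} = 1
G(2) = mex{1} = 0
G(3) = mex{0} = 1
G(4) = mex{1} = 0
G(5) = mex{0} = 1
G(6) = mex{1,0} = 2
G(7) = mex{2,1} = 0
G_A(7) = 0.
Heap B, S = {4, 6, 7}:
G(0) = 0
G(1) = mex{} = 0
G(2) = mex{} = 0
G(3) = mex{} = 0
G(4) = mex{0} = 1
G(5) = mex{0} = 1
G(6) = mex{0,0} = 1
G(7) = mex{0,0,0} = 1
G(8) = mex{1,0,0} = 2
G(9) = mex{1,0,0} = 2
G(10) = mex{1,1,0} = 2
G(11) = mex{1,1,1} = 0
G(12) = mex{2,1,1} = 0
G(13) = mex{2,1,1} = 0
G(14) = mex{2,2,1} = 0
G(15) = mex{0,2,2} = 1
G(16) = mex{0,2,2} = 1
G(17) = mex{0,0,2} = 1
G(18) = mex{0,0,0} = 1
G(19) = mex{1,0,0} = 2
G(20) = mex{1,0,0} = 2
G_B(20) = 2.
Heap C, S = {1, 2, 4, 7, 9}:
n :  0  1  2  3  4  5  6  7  8  9 10 11 12 13 14 15 16
G :  0  1  2  0  1  2  0  1  2  3  4  0  1  2  0  1  2
G_C(16) = 2.
Combined Grundy value = 0 ⊕ 2 ⊕ 2 = 0.

0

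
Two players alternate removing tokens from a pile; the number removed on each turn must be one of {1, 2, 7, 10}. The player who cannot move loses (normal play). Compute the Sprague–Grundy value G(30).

n :  0  1  2  3  4  5  6  7  8  9 10 11 12 13 14 15 16 17 18 19 20 21 22 23 24 25 26 27 28 29 30
G :  0  1  2  0  1  2  0  1  2  0  1  2  0  1  2  0  1  2  0  1  2  0  1  2  0  1  2  0  1  2  0

0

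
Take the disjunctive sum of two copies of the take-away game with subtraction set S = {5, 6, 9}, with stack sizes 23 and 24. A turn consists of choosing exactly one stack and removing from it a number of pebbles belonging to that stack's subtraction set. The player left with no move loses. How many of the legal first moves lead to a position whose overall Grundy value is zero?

All stacks use S = {5, 6, 9}:
n :  0  1  2  3  4  5  6  7  8  9 10 11 12 13 14 15 16 17 18 19 20 21 22 23 24
G :  0  0  0  0  0  1  1  1  1  1  2  2  2  2  0  0  0  0  0  1  1  1  1  1  2
Stack A: G(23) = 1.
Stack B: G(24) = 2.
Combined Grundy value = 1 ⊕ 2 = 3.
A winning move leaves total XOR = 0, i.e. changes one component's Grundy value g to g ⊕ X where X is the current total.
Stack A: need g' = 1⊕3 = 2. Options: 23−5→G=0, 23−6→G=0, 23−9→G=0. Hits: 0.
Stack B: need g' = 2⊕3 = 1. Options: 24−5→G=1, 24−6→G=0, 24−9→G=0. Hits: 1.

1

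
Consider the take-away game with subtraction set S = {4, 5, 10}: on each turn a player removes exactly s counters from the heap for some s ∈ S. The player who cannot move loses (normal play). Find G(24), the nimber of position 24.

G(0) = 0
G(1) = mex{} = 0
G(2) = mex{} = 0
G(3) = mex{} = 0
G(4) = mex{0} = 1
G(5) = mex{0,0} = 1
G(6) = mex{0,0} = 1
G(7) = mex{0,0} = 1
G(8) = mex{1,0} = 2
G(9) = mex{1,1} = 0
G(10) = mex{1,1,0} = 2
G(11) = mex{1,1,0} = 2
G(12) = mex{2,1,0} = 3
G(13) = mex{0,2,0} = 1
G(14) = mex{2,0,1} = 3
G(15) = mex{2,2,1} = 0
G(16) = mex{3,2,1} = 0
G(17) = mex{1,3,1} = 0
G(18) = mex{3,1,2} = 0
G(19) = mex{0,3,0} = 1
G(20) = mex{0,0,2} = 1
G(21) = mex{0,0,2} = 1
G(22) = mex{0,0,3} = 1
G(23) = mex{1,0,1} = 2
G(24) = mex{1,1,3} = 0

0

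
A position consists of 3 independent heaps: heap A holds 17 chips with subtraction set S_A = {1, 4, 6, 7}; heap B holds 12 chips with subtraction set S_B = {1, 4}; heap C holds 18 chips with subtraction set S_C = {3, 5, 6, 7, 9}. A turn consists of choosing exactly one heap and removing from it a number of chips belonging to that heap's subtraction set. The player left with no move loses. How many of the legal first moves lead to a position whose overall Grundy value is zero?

0

Heap A, S = {1, 4, 6, 7}:
G(0) = 0
G(1) = mex{0} = 1
G(2) = mex{1} = 0
G(3) = mex{0} = 1
G(4) = mex{1,0} = 2
G(5) = mex{2,1} = 0
G(6) = mex{0,0,0} = 1
G(7) = mex{1,1,1,0} = 2
G(8) = mex{2,2,0,1} = 3
G(9) = mex{3,0,1,0} = 2
G(10) = mex{2,1,2,1} = 0
G(11) = mex{0,2,0,2} = 1
G(12) = mex{1,3,1,0} = 2
G(13) = mex{2,2,2,1} = 0
G(14) = mex{0,0,3,2} = 1
G(15) = mex{1,1,2,3} = 0
G(16) = mex{0,2,0,2} = 1
G(17) = mex{1,0,1,0} = 2
G_A(17) = 2.
Heap B, S = {1, 4}:
G(0) = 0
G(1) = mex{0} = 1
G(2) = mex{1} = 0
G(3) = mex{0} = 1
G(4) = mex{1,0} = 2
G(5) = mex{2,1} = 0
G(6) = mex{0,0} = 1
G(7) = mex{1,1} = 0
G(8) = mex{0,2} = 1
G(9) = mex{1,0} = 2
G(10) = mex{2,1} = 0
G(11) = mex{0,0} = 1
G(12) = mex{1,1} = 0
G_B(12) = 0.
Heap C, S = {3, 5, 6, 7, 9}:
n :  0  1  2  3  4  5  6  7  8  9 10 11 12 13 14 15 16 17 18
G :  0  0  0  1  1  1  2  2  2  3  3  3  0  0  0  1  1  1  2
G_C(18) = 2.
Combined Grundy value = 2 ⊕ 0 ⊕ 2 = 0.
A winning move leaves total XOR = 0, i.e. changes one component's Grundy value g to g ⊕ X where X is the current total.
Heap A: target g' = 2⊕0 = 2, but every legal move changes the Grundy value (mex property), so 0 moves.
Heap B: target g' = 0⊕0 = 0, but every legal move changes the Grundy value (mex property), so 0 moves.
Heap C: target g' = 2⊕0 = 2, but every legal move changes the Grundy value (mex property), so 0 moves.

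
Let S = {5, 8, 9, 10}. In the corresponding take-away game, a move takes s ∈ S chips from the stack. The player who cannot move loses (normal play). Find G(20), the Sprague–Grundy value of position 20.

n :  0  1  2  3  4  5  6  7  8  9 10 11 12 13 14 15 16 17 18 19 20
G :  0  0  0  0  0  1  1  1  1  1  2  2  2  2  2  0  0  0  0  0  1

1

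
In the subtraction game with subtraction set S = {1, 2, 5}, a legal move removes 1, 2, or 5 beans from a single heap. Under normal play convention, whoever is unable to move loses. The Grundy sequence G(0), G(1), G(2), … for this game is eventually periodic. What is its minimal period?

3

G(0) = 0
G(1) = mex{0} = 1
G(2) = mex{1,0} = 2
G(3) = mex{2,1} = 0
G(4) = mex{0,2} = 1
G(5) = mex{1,0,0} = 2
G(6) = mex{2,1,1} = 0
G(7) = mex{0,2,2} = 1
G(8) = mex{1,0,0} = 2
G(9) = mex{2,1,1} = 0
G(10) = mex{0,2,2} = 1
G(11) = mex{1,0,0} = 2
G(12) = mex{2,1,1} = 0
G(13) = mex{0,2,2} = 1
G(14) = mex{1,0,0} = 2
G(n+3) = G(n) holds for n = 0,…,4 (a full window of length max(S) = 5), so the sequence is purely periodic with period 3.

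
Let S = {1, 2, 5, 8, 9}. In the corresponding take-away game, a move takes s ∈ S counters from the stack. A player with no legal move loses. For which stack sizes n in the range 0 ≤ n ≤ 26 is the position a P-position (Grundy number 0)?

G(0) = 0
G(1) = mex{0} = 1
G(2) = mex{1,0} = 2
G(3) = mex{2,1} = 0
G(4) = mex{0,2} = 1
G(5) = mex{1,0,0} = 2
G(6) = mex{2,1,1} = 0
G(7) = mex{0,2,2} = 1
G(8) = mex{1,0,0,0} = 2
G(9) = mex{2,1,1,1,0} = 3
G(10) = mex{3,2,2,2,1} = 0
G(11) = mex{0,3,0,0,2} = 1
G(12) = mex{1,0,1,1,0} = 2
G(13) = mex{2,1,2,2,1} = 0
G(14) = mex{0,2,3,0,2} = 1
G(15) = mex{1,0,0,1,0} = 2
G(16) = mex{2,1,1,2,1} = 0
G(17) = mex{0,2,2,3,2} = 1
G(18) = mex{1,0,0,0,3} = 2
G(19) = mex{2,1,1,1,0} = 3
G(20) = mex{3,2,2,2,1} = 0
G(21) = mex{0,3,0,0,2} = 1
G(22) = mex{1,0,1,1,0} = 2
G(23) = mex{2,1,2,2,1} = 0
G(24) = mex{0,2,3,0,2} = 1
G(25) = mex{1,0,0,1,0} = 2
G(26) = mex{2,1,1,2,1} = 0
P-positions are exactly the n with G(n) = 0.

0, 3, 6, 10, 13, 16, 20, 23, 26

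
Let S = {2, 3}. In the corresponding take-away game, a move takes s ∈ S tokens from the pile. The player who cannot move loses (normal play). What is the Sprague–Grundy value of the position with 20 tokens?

0

n :  0  1  2  3  4  5  6  7  8  9 10 11 12 13 14 15 16 17 18 19 20
G :  0  0  1  1  2  0  0  1  1  2  0  0  1  1  2  0  0  1  1  2  0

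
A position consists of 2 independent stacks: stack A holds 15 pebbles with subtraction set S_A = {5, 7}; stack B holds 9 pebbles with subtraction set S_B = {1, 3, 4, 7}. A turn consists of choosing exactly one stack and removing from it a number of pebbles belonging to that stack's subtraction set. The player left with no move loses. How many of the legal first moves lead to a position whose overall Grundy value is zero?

Stack A, S = {5, 7}:
G(0) = 0
G(1) = mex{} = 0
G(2) = mex{} = 0
G(3) = mex{} = 0
G(4) = mex{} = 0
G(5) = mex{0} = 1
G(6) = mex{0} = 1
G(7) = mex{0,0} = 1
G(8) = mex{0,0} = 1
G(9) = mex{0,0} = 1
G(10) = mex{1,0} = 2
G(11) = mex{1,0} = 2
G(12) = mex{1,1} = 0
G(13) = mex{1,1} = 0
G(14) = mex{1,1} = 0
G(15) = mex{2,1} = 0
G_A(15) = 0.
Stack B, S = {1, 3, 4, 7}:
G(0) = 0
G(1) = mex{0} = 1
G(2) = mex{1} = 0
G(3) = mex{0,0} = 1
G(4) = mex{1,1,0} = 2
G(5) = mex{2,0,1} = 3
G(6) = mex{3,1,0} = 2
G(7) = mex{2,2,1,0} = 3
G(8) = mex{3,3,2,1} = 0
G(9) = mex{0,2,3,0} = 1
G_B(9) = 1.
Combined Grundy value = 0 ⊕ 1 = 1.
A winning move leaves total XOR = 0, i.e. changes one component's Grundy value g to g ⊕ X where X is the current total.
Stack A: need g' = 0⊕1 = 1. Options: 15−5→G=2, 15−7→G=1. Hits: 1.
Stack B: need g' = 1⊕1 = 0. Options: 9−1→G=0, 9−3→G=2, 9−4→G=3, 9−7→G=0. Hits: 2.

3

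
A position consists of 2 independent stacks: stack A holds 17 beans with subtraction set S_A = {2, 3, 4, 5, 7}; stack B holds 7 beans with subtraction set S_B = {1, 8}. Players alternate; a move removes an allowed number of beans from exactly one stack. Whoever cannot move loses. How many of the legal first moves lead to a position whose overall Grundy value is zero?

1

Stack A, S = {2, 3, 4, 5, 7}:
G(0) = 0
G(1) = mex{} = 0
G(2) = mex{0} = 1
G(3) = mex{0,0} = 1
G(4) = mex{1,0,0} = 2
G(5) = mex{1,1,0,0} = 2
G(6) = mex{2,1,1,0} = 3
G(7) = mex{2,2,1,1,0} = 3
G(8) = mex{3,2,2,1,0} = 4
G(9) = mex{3,3,2,2,1} = 0
G(10) = mex{4,3,3,2,1} = 0
G(11) = mex{0,4,3,3,2} = 1
G(12) = mex{0,0,4,3,2} = 1
G(13) = mex{1,0,0,4,3} = 2
G(14) = mex{1,1,0,0,3} = 2
G(15) = mex{2,1,1,0,4} = 3
G(16) = mex{2,2,1,1,0} = 3
G(17) = mex{3,2,2,1,0} = 4
G_A(17) = 4.
Stack B, S = {1, 8}:
G(0) = 0
G(1) = mex{0} = 1
G(2) = mex{1} = 0
G(3) = mex{0} = 1
G(4) = mex{1} = 0
G(5) = mex{0} = 1
G(6) = mex{1} = 0
G(7) = mex{0} = 1
G_B(7) = 1.
Combined Grundy value = 4 ⊕ 1 = 5.
A winning move leaves total XOR = 0, i.e. changes one component's Grundy value g to g ⊕ X where X is the current total.
Stack A: need g' = 4⊕5 = 1. Options: 17−2→G=3, 17−3→G=2, 17−4→G=2, 17−5→G=1, 17−7→G=0. Hits: 1.
Stack B: need g' = 1⊕5 = 4. Options: 7−1→G=0. Hits: 0.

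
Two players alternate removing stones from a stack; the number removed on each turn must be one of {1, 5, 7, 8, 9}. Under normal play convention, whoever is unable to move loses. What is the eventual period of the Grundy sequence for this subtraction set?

G(0) = 0
G(1) = mex{0} = 1
G(2) = mex{1} = 0
G(3) = mex{0} = 1
G(4) = mex{1} = 0
G(5) = mex{0,0} = 1
G(6) = mex{1,1} = 0
G(7) = mex{0,0,0} = 1
G(8) = mex{1,1,1,0} = 2
G(9) = mex{2,0,0,1,0} = 3
G(10) = mex{3,1,1,0,1} = 2
G(11) = mex{2,0,0,1,0} = 3
G(12) = mex{3,1,1,0,1} = 2
G(13) = mex{2,2,0,1,0} = 3
G(14) = mex{3,3,1,0,1} = 2
G(15) = mex{2,2,2,1,0} = 3
G(16) = mex{3,3,3,2,1} = 0
G(17) = mex{0,2,2,3,2} = 1
G(18) = mex{1,3,3,2,3} = 0
G(19) = mex{0,2,2,3,2} = 1
G(20) = mex{1,3,3,2,3} = 0
G(21) = mex{0,0,2,3,2} = 1
G(22) = mex{1,1,3,2,3} = 0
G(23) = mex{0,0,0,3,2} = 1
G(24) = mex{1,1,1,0,3} = 2
G(25) = mex{2,0,0,1,0} = 3
G(26) = mex{3,1,1,0,1} = 2
G(27) = mex{2,0,0,1,0} = 3
G(28) = mex{3,1,1,0,1} = 2
G(29) = mex{2,2,0,1,0} = 3
G(30) = mex{3,3,1,0,1} = 2
G(31) = mex{2,2,2,1,0} = 3
G(32) = mex{3,3,3,2,1} = 0
G(33) = mex{0,2,2,3,2} = 1
G(n+16) = G(n) holds for n = 0,…,8 (a full window of length max(S) = 9), so the sequence is purely periodic with period 16.

16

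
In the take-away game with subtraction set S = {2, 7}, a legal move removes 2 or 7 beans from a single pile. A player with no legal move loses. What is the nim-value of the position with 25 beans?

1

n :  0  1  2  3  4  5  6  7  8  9 10 11 12 13 14 15 16 17 18 19 20 21 22 23 24 25
G :  0  0  1  1  0  0  1  1  2  0  0  1  1  0  0  1  1  2  0  0  1  1  0  0  1  1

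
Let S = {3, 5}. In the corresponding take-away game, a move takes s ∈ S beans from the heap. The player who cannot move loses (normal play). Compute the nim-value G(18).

0

n :  0  1  2  3  4  5  6  7  8  9 10 11 12 13 14 15 16 17 18
G :  0  0  0  1  1  1  2  2  0  0  0  1  1  1  2  2  0  0  0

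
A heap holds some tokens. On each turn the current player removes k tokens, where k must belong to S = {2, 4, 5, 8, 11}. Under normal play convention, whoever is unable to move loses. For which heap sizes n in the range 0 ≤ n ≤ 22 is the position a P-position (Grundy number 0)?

G(0) = 0
G(1) = mex{} = 0
G(2) = mex{0} = 1
G(3) = mex{0} = 1
G(4) = mex{1,0} = 2
G(5) = mex{1,0,0} = 2
G(6) = mex{2,1,0} = 3
G(7) = mex{2,1,1} = 0
G(8) = mex{3,2,1,0} = 4
G(9) = mex{0,2,2,0} = 1
G(10) = mex{4,3,2,1} = 0
G(11) = mex{1,0,3,1,0} = 2
G(12) = mex{0,4,0,2,0} = 1
G(13) = mex{2,1,4,2,1} = 0
G(14) = mex{1,0,1,3,1} = 2
G(15) = mex{0,2,0,0,2} = 1
G(16) = mex{2,1,2,4,2} = 0
G(17) = mex{1,0,1,1,3} = 2
G(18) = mex{0,2,0,0,0} = 1
G(19) = mex{2,1,2,2,4} = 0
G(20) = mex{1,0,1,1,1} = 2
G(21) = mex{0,2,0,0,0} = 1
G(22) = mex{2,1,2,2,2} = 0
P-positions are exactly the n with G(n) = 0.

0, 1, 7, 10, 13, 16, 19, 22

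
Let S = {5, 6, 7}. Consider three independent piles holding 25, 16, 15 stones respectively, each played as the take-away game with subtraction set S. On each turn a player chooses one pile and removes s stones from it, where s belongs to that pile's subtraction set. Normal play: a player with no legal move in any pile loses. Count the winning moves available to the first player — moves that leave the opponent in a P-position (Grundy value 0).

0

All piles use S = {5, 6, 7}:
G(0) = 0
G(1) = mex{} = 0
G(2) = mex{} = 0
G(3) = mex{} = 0
G(4) = mex{} = 0
G(5) = mex{0} = 1
G(6) = mex{0,0} = 1
G(7) = mex{0,0,0} = 1
G(8) = mex{0,0,0} = 1
G(9) = mex{0,0,0} = 1
G(10) = mex{1,0,0} = 2
G(11) = mex{1,1,0} = 2
G(12) = mex{1,1,1} = 0
G(13) = mex{1,1,1} = 0
G(14) = mex{1,1,1} = 0
G(15) = mex{2,1,1} = 0
G(16) = mex{2,2,1} = 0
G(17) = mex{0,2,2} = 1
G(18) = mex{0,0,2} = 1
G(19) = mex{0,0,0} = 1
G(20) = mex{0,0,0} = 1
G(21) = mex{0,0,0} = 1
G(22) = mex{1,0,0} = 2
G(23) = mex{1,1,0} = 2
G(24) = mex{1,1,1} = 0
G(25) = mex{1,1,1} = 0
Pile A: G(25) = 0.
Pile B: G(16) = 0.
Pile C: G(15) = 0.
Combined Grundy value = 0 ⊕ 0 ⊕ 0 = 0.
A winning move leaves total XOR = 0, i.e. changes one component's Grundy value g to g ⊕ X where X is the current total.
Pile A: target g' = 0⊕0 = 0, but every legal move changes the Grundy value (mex property), so 0 moves.
Pile B: target g' = 0⊕0 = 0, but every legal move changes the Grundy value (mex property), so 0 moves.
Pile C: target g' = 0⊕0 = 0, but every legal move changes the Grundy value (mex property), so 0 moves.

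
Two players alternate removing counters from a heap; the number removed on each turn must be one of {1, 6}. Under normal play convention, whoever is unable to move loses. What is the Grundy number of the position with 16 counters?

0

G(0) = 0
G(1) = mex{0} = 1
G(2) = mex{1} = 0
G(3) = mex{0} = 1
G(4) = mex{1} = 0
G(5) = mex{0} = 1
G(6) = mex{1,0} = 2
G(7) = mex{2,1} = 0
G(8) = mex{0,0} = 1
G(9) = mex{1,1} = 0
G(10) = mex{0,0} = 1
G(11) = mex{1,1} = 0
G(12) = mex{0,2} = 1
G(13) = mex{1,0} = 2
G(14) = mex{2,1} = 0
G(15) = mex{0,0} = 1
G(16) = mex{1,1} = 0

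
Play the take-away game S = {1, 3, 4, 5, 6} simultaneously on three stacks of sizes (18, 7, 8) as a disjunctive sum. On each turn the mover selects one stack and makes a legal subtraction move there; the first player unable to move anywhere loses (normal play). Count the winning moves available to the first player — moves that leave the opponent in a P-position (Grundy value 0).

All stacks use S = {1, 3, 4, 5, 6}:
n :  0  1  2  3  4  5  6  7  8  9 10 11 12 13 14 15 16 17 18
G :  0  1  0  1  2  3  2  3  4  0  1  0  1  2  3  2  3  4  0
Stack A: G(18) = 0.
Stack B: G(7) = 3.
Stack C: G(8) = 4.
Combined Grundy value = 0 ⊕ 3 ⊕ 4 = 7.
A winning move leaves total XOR = 0, i.e. changes one component's Grundy value g to g ⊕ X where X is the current total.
Stack A: need g' = 0⊕7 = 7. Options: 18−1→G=4, 18−3→G=2, 18−4→G=3, 18−5→G=2, 18−6→G=1. Hits: 0.
Stack B: need g' = 3⊕7 = 4. Options: 7−1→G=2, 7−3→G=2, 7−4→G=1, 7−5→G=0, 7−6→G=1. Hits: 0.
Stack C: need g' = 4⊕7 = 3. Options: 8−1→G=3, 8−3→G=3, 8−4→G=2, 8−5→G=1, 8−6→G=0. Hits: 2.

2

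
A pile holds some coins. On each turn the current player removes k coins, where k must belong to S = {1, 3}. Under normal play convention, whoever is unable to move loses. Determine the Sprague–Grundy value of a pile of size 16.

G(0) = 0
G(1) = mex{0} = 1
G(2) = mex{1} = 0
G(3) = mex{0,0} = 1
G(4) = mex{1,1} = 0
G(5) = mex{0,0} = 1
G(6) = mex{1,1} = 0
G(7) = mex{0,0} = 1
G(8) = mex{1,1} = 0
G(9) = mex{0,0} = 1
G(10) = mex{1,1} = 0
G(11) = mex{0,0} = 1
G(12) = mex{1,1} = 0
G(13) = mex{0,0} = 1
G(14) = mex{1,1} = 0
G(15) = mex{0,0} = 1
G(16) = mex{1,1} = 0

0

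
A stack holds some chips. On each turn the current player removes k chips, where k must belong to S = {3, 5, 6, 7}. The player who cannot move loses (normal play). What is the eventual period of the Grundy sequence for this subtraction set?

10

G(0) = 0
G(1) = mex{} = 0
G(2) = mex{} = 0
G(3) = mex{0} = 1
G(4) = mex{0} = 1
G(5) = mex{0,0} = 1
G(6) = mex{1,0,0} = 2
G(7) = mex{1,0,0,0} = 2
G(8) = mex{1,1,0,0} = 2
G(9) = mex{2,1,1,0} = 3
G(10) = mex{2,1,1,1} = 0
G(11) = mex{2,2,1,1} = 0
G(12) = mex{3,2,2,1} = 0
G(13) = mex{0,2,2,2} = 1
G(14) = mex{0,3,2,2} = 1
G(15) = mex{0,0,3,2} = 1
G(16) = mex{1,0,0,3} = 2
G(17) = mex{1,0,0,0} = 2
G(18) = mex{1,1,0,0} = 2
G(19) = mex{2,1,1,0} = 3
G(20) = mex{2,1,1,1} = 0
G(21) = mex{2,2,1,1} = 0
G(n+10) = G(n) holds for n = 0,…,6 (a full window of length max(S) = 7), so the sequence is purely periodic with period 10.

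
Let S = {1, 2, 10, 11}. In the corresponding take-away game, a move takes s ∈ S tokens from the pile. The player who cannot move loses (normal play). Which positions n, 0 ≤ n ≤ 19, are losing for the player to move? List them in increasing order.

0, 3, 6, 9, 12, 15, 18

G(0) = 0
G(1) = mex{0} = 1
G(2) = mex{1,0} = 2
G(3) = mex{2,1} = 0
G(4) = mex{0,2} = 1
G(5) = mex{1,0} = 2
G(6) = mex{2,1} = 0
G(7) = mex{0,2} = 1
G(8) = mex{1,0} = 2
G(9) = mex{2,1} = 0
G(10) = mex{0,2,0} = 1
G(11) = mex{1,0,1,0} = 2
G(12) = mex{2,1,2,1} = 0
G(13) = mex{0,2,0,2} = 1
G(14) = mex{1,0,1,0} = 2
G(15) = mex{2,1,2,1} = 0
G(16) = mex{0,2,0,2} = 1
G(17) = mex{1,0,1,0} = 2
G(18) = mex{2,1,2,1} = 0
G(19) = mex{0,2,0,2} = 1
P-positions are exactly the n with G(n) = 0.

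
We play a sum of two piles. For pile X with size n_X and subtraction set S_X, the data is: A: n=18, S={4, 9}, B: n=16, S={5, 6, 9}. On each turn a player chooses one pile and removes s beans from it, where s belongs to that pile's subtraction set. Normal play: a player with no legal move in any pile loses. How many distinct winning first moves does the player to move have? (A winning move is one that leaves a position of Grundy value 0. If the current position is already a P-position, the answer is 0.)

Pile A, S = {4, 9}:
G(0) = 0
G(1) = mex{} = 0
G(2) = mex{} = 0
G(3) = mex{} = 0
G(4) = mex{0} = 1
G(5) = mex{0} = 1
G(6) = mex{0} = 1
G(7) = mex{0} = 1
G(8) = mex{1} = 0
G(9) = mex{1,0} = 2
G(10) = mex{1,0} = 2
G(11) = mex{1,0} = 2
G(12) = mex{0,0} = 1
G(13) = mex{2,1} = 0
G(14) = mex{2,1} = 0
G(15) = mex{2,1} = 0
G(16) = mex{1,1} = 0
G(17) = mex{0,0} = 1
G(18) = mex{0,2} = 1
G_A(18) = 1.
Pile B, S = {5, 6, 9}:
n :  0  1  2  3  4  5  6  7  8  9 10 11 12 13 14 15 16
G :  0  0  0  0  0  1  1  1  1  1  2  2  2  2  0  0  0
G_B(16) = 0.
Combined Grundy value = 1 ⊕ 0 = 1.
A winning move leaves total XOR = 0, i.e. changes one component's Grundy value g to g ⊕ X where X is the current total.
Pile A: need g' = 1⊕1 = 0. Options: 18−4→G=0, 18−9→G=2. Hits: 1.
Pile B: need g' = 0⊕1 = 1. Options: 16−5→G=2, 16−6→G=2, 16−9→G=1. Hits: 1.

2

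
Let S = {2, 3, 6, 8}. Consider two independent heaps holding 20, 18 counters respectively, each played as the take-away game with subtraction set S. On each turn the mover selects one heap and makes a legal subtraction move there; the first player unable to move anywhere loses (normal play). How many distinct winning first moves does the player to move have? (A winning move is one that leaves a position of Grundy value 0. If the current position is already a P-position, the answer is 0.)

1

All heaps use S = {2, 3, 6, 8}:
G(0) = 0
G(1) = mex{} = 0
G(2) = mex{0} = 1
G(3) = mex{0,0} = 1
G(4) = mex{1,0} = 2
G(5) = mex{1,1} = 0
G(6) = mex{2,1,0} = 3
G(7) = mex{0,2,0} = 1
G(8) = mex{3,0,1,0} = 2
G(9) = mex{1,3,1,0} = 2
G(10) = mex{2,1,2,1} = 0
G(11) = mex{2,2,0,1} = 3
G(12) = mex{0,2,3,2} = 1
G(13) = mex{3,0,1,0} = 2
G(14) = mex{1,3,2,3} = 0
G(15) = mex{2,1,2,1} = 0
G(16) = mex{0,2,0,2} = 1
G(17) = mex{0,0,3,2} = 1
G(18) = mex{1,0,1,0} = 2
G(19) = mex{1,1,2,3} = 0
G(20) = mex{2,1,0,1} = 3
Heap A: G(20) = 3.
Heap B: G(18) = 2.
Combined Grundy value = 3 ⊕ 2 = 1.
A winning move leaves total XOR = 0, i.e. changes one component's Grundy value g to g ⊕ X where X is the current total.
Heap A: need g' = 3⊕1 = 2. Options: 20−2→G=2, 20−3→G=1, 20−6→G=0, 20−8→G=1. Hits: 1.
Heap B: need g' = 2⊕1 = 3. Options: 18−2→G=1, 18−3→G=0, 18−6→G=1, 18−8→G=0. Hits: 0.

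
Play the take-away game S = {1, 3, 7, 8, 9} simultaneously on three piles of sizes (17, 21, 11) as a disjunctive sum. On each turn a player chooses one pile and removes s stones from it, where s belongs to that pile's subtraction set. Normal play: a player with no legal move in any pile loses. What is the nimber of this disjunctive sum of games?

3

All piles use S = {1, 3, 7, 8, 9}:
G(0) = 0
G(1) = mex{0} = 1
G(2) = mex{1} = 0
G(3) = mex{0,0} = 1
G(4) = mex{1,1} = 0
G(5) = mex{0,0} = 1
G(6) = mex{1,1} = 0
G(7) = mex{0,0,0} = 1
G(8) = mex{1,1,1,0} = 2
G(9) = mex{2,0,0,1,0} = 3
G(10) = mex{3,1,1,0,1} = 2
G(11) = mex{2,2,0,1,0} = 3
G(12) = mex{3,3,1,0,1} = 2
G(13) = mex{2,2,0,1,0} = 3
G(14) = mex{3,3,1,0,1} = 2
G(15) = mex{2,2,2,1,0} = 3
G(16) = mex{3,3,3,2,1} = 0
G(17) = mex{0,2,2,3,2} = 1
G(18) = mex{1,3,3,2,3} = 0
G(19) = mex{0,0,2,3,2} = 1
G(20) = mex{1,1,3,2,3} = 0
G(21) = mex{0,0,2,3,2} = 1
Pile A: G(17) = 1.
Pile B: G(21) = 1.
Pile C: G(11) = 3.
Combined Grundy value = 1 ⊕ 1 ⊕ 3 = 3.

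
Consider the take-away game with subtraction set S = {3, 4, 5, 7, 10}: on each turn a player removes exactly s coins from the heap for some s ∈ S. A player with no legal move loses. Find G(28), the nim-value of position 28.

G(0) = 0
G(1) = mex{} = 0
G(2) = mex{} = 0
G(3) = mex{0} = 1
G(4) = mex{0,0} = 1
G(5) = mex{0,0,0} = 1
G(6) = mex{1,0,0} = 2
G(7) = mex{1,1,0,0} = 2
G(8) = mex{1,1,1,0} = 2
G(9) = mex{2,1,1,0} = 3
G(10) = mex{2,2,1,1,0} = 3
G(11) = mex{2,2,2,1,0} = 3
G(12) = mex{3,2,2,1,0} = 4
G(13) = mex{3,3,2,2,1} = 0
G(14) = mex{3,3,3,2,1} = 0
G(15) = mex{4,3,3,2,1} = 0
G(16) = mex{0,4,3,3,2} = 1
G(17) = mex{0,0,4,3,2} = 1
G(18) = mex{0,0,0,3,2} = 1
G(19) = mex{1,0,0,4,3} = 2
G(20) = mex{1,1,0,0,3} = 2
G(21) = mex{1,1,1,0,3} = 2
G(22) = mex{2,1,1,0,4} = 3
G(23) = mex{2,2,1,1,0} = 3
G(24) = mex{2,2,2,1,0} = 3
G(25) = mex{3,2,2,1,0} = 4
G(26) = mex{3,3,2,2,1} = 0
G(27) = mex{3,3,3,2,1} = 0
G(28) = mex{4,3,3,2,1} = 0

0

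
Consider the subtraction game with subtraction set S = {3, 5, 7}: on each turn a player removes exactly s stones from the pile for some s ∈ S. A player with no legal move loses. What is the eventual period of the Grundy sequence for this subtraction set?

G(0) = 0
G(1) = mex{} = 0
G(2) = mex{} = 0
G(3) = mex{0} = 1
G(4) = mex{0} = 1
G(5) = mex{0,0} = 1
G(6) = mex{1,0} = 2
G(7) = mex{1,0,0} = 2
G(8) = mex{1,1,0} = 2
G(9) = mex{2,1,0} = 3
G(10) = mex{2,1,1} = 0
G(11) = mex{2,2,1} = 0
G(12) = mex{3,2,1} = 0
G(13) = mex{0,2,2} = 1
G(14) = mex{0,3,2} = 1
G(15) = mex{0,0,2} = 1
G(16) = mex{1,0,3} = 2
G(17) = mex{1,0,0} = 2
G(18) = mex{1,1,0} = 2
G(19) = mex{2,1,0} = 3
G(20) = mex{2,1,1} = 0
G(21) = mex{2,2,1} = 0
G(n+10) = G(n) holds for n = 0,…,6 (a full window of length max(S) = 7), so the sequence is purely periodic with period 10.

10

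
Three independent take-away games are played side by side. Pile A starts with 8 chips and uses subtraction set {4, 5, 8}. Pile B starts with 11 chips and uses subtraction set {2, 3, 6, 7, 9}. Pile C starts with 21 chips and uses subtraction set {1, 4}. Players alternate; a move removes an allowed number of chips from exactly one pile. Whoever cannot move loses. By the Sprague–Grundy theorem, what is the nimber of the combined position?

0

Pile A, S = {4, 5, 8}:
G(0) = 0
G(1) = mex{} = 0
G(2) = mex{} = 0
G(3) = mex{} = 0
G(4) = mex{0} = 1
G(5) = mex{0,0} = 1
G(6) = mex{0,0} = 1
G(7) = mex{0,0} = 1
G(8) = mex{1,0,0} = 2
G_A(8) = 2.
Pile B, S = {2, 3, 6, 7, 9}:
G(0) = 0
G(1) = mex{} = 0
G(2) = mex{0} = 1
G(3) = mex{0,0} = 1
G(4) = mex{1,0} = 2
G(5) = mex{1,1} = 0
G(6) = mex{2,1,0} = 3
G(7) = mex{0,2,0,0} = 1
G(8) = mex{3,0,1,0} = 2
G(9) = mex{1,3,1,1,0} = 2
G(10) = mex{2,1,2,1,0} = 3
G(11) = mex{2,2,0,2,1} = 3
G_B(11) = 3.
Pile C, S = {1, 4}:
G(0) = 0
G(1) = mex{0} = 1
G(2) = mex{1} = 0
G(3) = mex{0} = 1
G(4) = mex{1,0} = 2
G(5) = mex{2,1} = 0
G(6) = mex{0,0} = 1
G(7) = mex{1,1} = 0
G(8) = mex{0,2} = 1
G(9) = mex{1,0} = 2
G(10) = mex{2,1} = 0
G(11) = mex{0,0} = 1
G(12) = mex{1,1} = 0
G(13) = mex{0,2} = 1
G(14) = mex{1,0} = 2
G(15) = mex{2,1} = 0
G(16) = mex{0,0} = 1
G(17) = mex{1,1} = 0
G(18) = mex{0,2} = 1
G(19) = mex{1,0} = 2
G(20) = mex{2,1} = 0
G(21) = mex{0,0} = 1
G_C(21) = 1.
Combined Grundy value = 2 ⊕ 3 ⊕ 1 = 0.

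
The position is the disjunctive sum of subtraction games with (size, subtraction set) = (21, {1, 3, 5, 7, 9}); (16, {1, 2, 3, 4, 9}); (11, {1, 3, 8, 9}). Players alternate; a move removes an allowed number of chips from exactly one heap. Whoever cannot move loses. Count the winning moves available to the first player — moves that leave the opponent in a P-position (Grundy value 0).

3

Heap A, S = {1, 3, 5, 7, 9}:
G(0) = 0
G(1) = mex{0} = 1
G(2) = mex{1} = 0
G(3) = mex{0,0} = 1
G(4) = mex{1,1} = 0
G(5) = mex{0,0,0} = 1
G(6) = mex{1,1,1} = 0
G(7) = mex{0,0,0,0} = 1
G(8) = mex{1,1,1,1} = 0
G(9) = mex{0,0,0,0,0} = 1
G(10) = mex{1,1,1,1,1} = 0
G(11) = mex{0,0,0,0,0} = 1
G(12) = mex{1,1,1,1,1} = 0
G(13) = mex{0,0,0,0,0} = 1
G(14) = mex{1,1,1,1,1} = 0
G(15) = mex{0,0,0,0,0} = 1
G(16) = mex{1,1,1,1,1} = 0
G(17) = mex{0,0,0,0,0} = 1
G(18) = mex{1,1,1,1,1} = 0
G(19) = mex{0,0,0,0,0} = 1
G(20) = mex{1,1,1,1,1} = 0
G(21) = mex{0,0,0,0,0} = 1
G_A(21) = 1.
Heap B, S = {1, 2, 3, 4, 9}:
G(0) = 0
G(1) = mex{0} = 1
G(2) = mex{1,0} = 2
G(3) = mex{2,1,0} = 3
G(4) = mex{3,2,1,0} = 4
G(5) = mex{4,3,2,1} = 0
G(6) = mex{0,4,3,2} = 1
G(7) = mex{1,0,4,3} = 2
G(8) = mex{2,1,0,4} = 3
G(9) = mex{3,2,1,0,0} = 4
G(10) = mex{4,3,2,1,1} = 0
G(11) = mex{0,4,3,2,2} = 1
G(12) = mex{1,0,4,3,3} = 2
G(13) = mex{2,1,0,4,4} = 3
G(14) = mex{3,2,1,0,0} = 4
G(15) = mex{4,3,2,1,1} = 0
G(16) = mex{0,4,3,2,2} = 1
G_B(16) = 1.
Heap C, S = {1, 3, 8, 9}:
n :  0  1  2  3  4  5  6  7  8  9 10 11
G :  0  1  0  1  0  1  0  1  2  3  2  3
G_C(11) = 3.
Combined Grundy value = 1 ⊕ 1 ⊕ 3 = 3.
A winning move leaves total XOR = 0, i.e. changes one component's Grundy value g to g ⊕ X where X is the current total.
Heap A: need g' = 1⊕3 = 2. Options: 21−1→G=0, 21−3→G=0, 21−5→G=0, 21−7→G=0, 21−9→G=0. Hits: 0.
Heap B: need g' = 1⊕3 = 2. Options: 16−1→G=0, 16−2→G=4, 16−3→G=3, 16−4→G=2, 16−9→G=2. Hits: 2.
Heap C: need g' = 3⊕3 = 0. Options: 11−1→G=2, 11−3→G=2, 11−8→G=1, 11−9→G=0. Hits: 1.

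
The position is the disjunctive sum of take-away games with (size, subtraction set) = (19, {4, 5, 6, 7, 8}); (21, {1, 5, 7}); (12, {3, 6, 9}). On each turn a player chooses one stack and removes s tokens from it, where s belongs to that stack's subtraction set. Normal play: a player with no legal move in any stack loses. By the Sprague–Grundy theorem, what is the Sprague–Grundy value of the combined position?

0

Stack A, S = {4, 5, 6, 7, 8}:
G(0) = 0
G(1) = mex{} = 0
G(2) = mex{} = 0
G(3) = mex{} = 0
G(4) = mex{0} = 1
G(5) = mex{0,0} = 1
G(6) = mex{0,0,0} = 1
G(7) = mex{0,0,0,0} = 1
G(8) = mex{1,0,0,0,0} = 2
G(9) = mex{1,1,0,0,0} = 2
G(10) = mex{1,1,1,0,0} = 2
G(11) = mex{1,1,1,1,0} = 2
G(12) = mex{2,1,1,1,1} = 0
G(13) = mex{2,2,1,1,1} = 0
G(14) = mex{2,2,2,1,1} = 0
G(15) = mex{2,2,2,2,1} = 0
G(16) = mex{0,2,2,2,2} = 1
G(17) = mex{0,0,2,2,2} = 1
G(18) = mex{0,0,0,2,2} = 1
G(19) = mex{0,0,0,0,2} = 1
G_A(19) = 1.
Stack B, S = {1, 5, 7}:
G(0) = 0
G(1) = mex{0} = 1
G(2) = mex{1} = 0
G(3) = mex{0} = 1
G(4) = mex{1} = 0
G(5) = mex{0,0} = 1
G(6) = mex{1,1} = 0
G(7) = mex{0,0,0} = 1
G(8) = mex{1,1,1} = 0
G(9) = mex{0,0,0} = 1
G(10) = mex{1,1,1} = 0
G(11) = mex{0,0,0} = 1
G(12) = mex{1,1,1} = 0
G(13) = mex{0,0,0} = 1
G(14) = mex{1,1,1} = 0
G(15) = mex{0,0,0} = 1
G(16) = mex{1,1,1} = 0
G(17) = mex{0,0,0} = 1
G(18) = mex{1,1,1} = 0
G(19) = mex{0,0,0} = 1
G(20) = mex{1,1,1} = 0
G(21) = mex{0,0,0} = 1
G_B(21) = 1.
Stack C, S = {3, 6, 9}:
n :  0  1  2  3  4  5  6  7  8  9 10 11 12
G :  0  0  0  1  1  1  2  2  2  3  3  3  0
G_C(12) = 0.
Combined Grundy value = 1 ⊕ 1 ⊕ 0 = 0.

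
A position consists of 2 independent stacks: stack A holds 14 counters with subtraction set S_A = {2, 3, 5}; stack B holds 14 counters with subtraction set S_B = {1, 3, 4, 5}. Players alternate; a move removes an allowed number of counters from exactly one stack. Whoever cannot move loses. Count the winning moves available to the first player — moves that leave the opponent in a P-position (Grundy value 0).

3

Stack A, S = {2, 3, 5}:
G(0) = 0
G(1) = mex{} = 0
G(2) = mex{0} = 1
G(3) = mex{0,0} = 1
G(4) = mex{1,0} = 2
G(5) = mex{1,1,0} = 2
G(6) = mex{2,1,0} = 3
G(7) = mex{2,2,1} = 0
G(8) = mex{3,2,1} = 0
G(9) = mex{0,3,2} = 1
G(10) = mex{0,0,2} = 1
G(11) = mex{1,0,3} = 2
G(12) = mex{1,1,0} = 2
G(13) = mex{2,1,0} = 3
G(14) = mex{2,2,1} = 0
G_A(14) = 0.
Stack B, S = {1, 3, 4, 5}:
n :  0  1  2  3  4  5  6  7  8  9 10 11 12 13 14
G :  0  1  0  1  2  3  2  3  0  1  0  1  2  3  2
G_B(14) = 2.
Combined Grundy value = 0 ⊕ 2 = 2.
A winning move leaves total XOR = 0, i.e. changes one component's Grundy value g to g ⊕ X where X is the current total.
Stack A: need g' = 0⊕2 = 2. Options: 14−2→G=2, 14−3→G=2, 14−5→G=1. Hits: 2.
Stack B: need g' = 2⊕2 = 0. Options: 14−1→G=3, 14−3→G=1, 14−4→G=0, 14−5→G=1. Hits: 1.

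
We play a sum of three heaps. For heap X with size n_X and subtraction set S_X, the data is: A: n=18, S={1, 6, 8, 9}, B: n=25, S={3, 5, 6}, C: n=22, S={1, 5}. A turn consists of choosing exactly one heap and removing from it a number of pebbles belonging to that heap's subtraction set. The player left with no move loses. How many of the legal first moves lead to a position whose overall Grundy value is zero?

2

Heap A, S = {1, 6, 8, 9}:
G(0) = 0
G(1) = mex{0} = 1
G(2) = mex{1} = 0
G(3) = mex{0} = 1
G(4) = mex{1} = 0
G(5) = mex{0} = 1
G(6) = mex{1,0} = 2
G(7) = mex{2,1} = 0
G(8) = mex{0,0,0} = 1
G(9) = mex{1,1,1,0} = 2
G(10) = mex{2,0,0,1} = 3
G(11) = mex{3,1,1,0} = 2
G(12) = mex{2,2,0,1} = 3
G(13) = mex{3,0,1,0} = 2
G(14) = mex{2,1,2,1} = 0
G(15) = mex{0,2,0,2} = 1
G(16) = mex{1,3,1,0} = 2
G(17) = mex{2,2,2,1} = 0
G(18) = mex{0,3,3,2} = 1
G_A(18) = 1.
Heap B, S = {3, 5, 6}:
G(0) = 0
G(1) = mex{} = 0
G(2) = mex{} = 0
G(3) = mex{0} = 1
G(4) = mex{0} = 1
G(5) = mex{0,0} = 1
G(6) = mex{1,0,0} = 2
G(7) = mex{1,0,0} = 2
G(8) = mex{1,1,0} = 2
G(9) = mex{2,1,1} = 0
G(10) = mex{2,1,1} = 0
G(11) = mex{2,2,1} = 0
G(12) = mex{0,2,2} = 1
G(13) = mex{0,2,2} = 1
G(14) = mex{0,0,2} = 1
G(15) = mex{1,0,0} = 2
G(16) = mex{1,0,0} = 2
G(17) = mex{1,1,0} = 2
G(18) = mex{2,1,1} = 0
G(19) = mex{2,1,1} = 0
G(20) = mex{2,2,1} = 0
G(21) = mex{0,2,2} = 1
G(22) = mex{0,2,2} = 1
G(23) = mex{0,0,2} = 1
G(24) = mex{1,0,0} = 2
G(25) = mex{1,0,0} = 2
G_B(25) = 2.
Heap C, S = {1, 5}:
n :  0  1  2  3  4  5  6  7  8  9 10 11 12 13 14 15 16 17 18 19 20 21 22
G :  0  1  0  1  0  1  0  1  0  1  0  1  0  1  0  1  0  1  0  1  0  1  0
G_C(22) = 0.
Combined Grundy value = 1 ⊕ 2 ⊕ 0 = 3.
A winning move leaves total XOR = 0, i.e. changes one component's Grundy value g to g ⊕ X where X is the current total.
Heap A: need g' = 1⊕3 = 2. Options: 18−1→G=0, 18−6→G=3, 18−8→G=3, 18−9→G=2. Hits: 1.
Heap B: need g' = 2⊕3 = 1. Options: 25−3→G=1, 25−5→G=0, 25−6→G=0. Hits: 1.
Heap C: need g' = 0⊕3 = 3. Options: 22−1→G=1, 22−5→G=1. Hits: 0.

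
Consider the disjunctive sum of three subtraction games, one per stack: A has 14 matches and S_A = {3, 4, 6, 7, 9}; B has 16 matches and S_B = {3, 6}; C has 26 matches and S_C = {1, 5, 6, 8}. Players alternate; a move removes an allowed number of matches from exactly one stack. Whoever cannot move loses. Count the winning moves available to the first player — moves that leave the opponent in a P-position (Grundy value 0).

4

Stack A, S = {3, 4, 6, 7, 9}:
G(0) = 0
G(1) = mex{} = 0
G(2) = mex{} = 0
G(3) = mex{0} = 1
G(4) = mex{0,0} = 1
G(5) = mex{0,0} = 1
G(6) = mex{1,0,0} = 2
G(7) = mex{1,1,0,0} = 2
G(8) = mex{1,1,0,0} = 2
G(9) = mex{2,1,1,0,0} = 3
G(10) = mex{2,2,1,1,0} = 3
G(11) = mex{2,2,1,1,0} = 3
G(12) = mex{3,2,2,1,1} = 0
G(13) = mex{3,3,2,2,1} = 0
G(14) = mex{3,3,2,2,1} = 0
G_A(14) = 0.
Stack B, S = {3, 6}:
n :  0  1  2  3  4  5  6  7  8  9 10 11 12 13 14 15 16
G :  0  0  0  1  1  1  2  2  2  0  0  0  1  1  1  2  2
G_B(16) = 2.
Stack C, S = {1, 5, 6, 8}:
G(0) = 0
G(1) = mex{0} = 1
G(2) = mex{1} = 0
G(3) = mex{0} = 1
G(4) = mex{1} = 0
G(5) = mex{0,0} = 1
G(6) = mex{1,1,0} = 2
G(7) = mex{2,0,1} = 3
G(8) = mex{3,1,0,0} = 2
G(9) = mex{2,0,1,1} = 3
G(10) = mex{3,1,0,0} = 2
G(11) = mex{2,2,1,1} = 0
G(12) = mex{0,3,2,0} = 1
G(13) = mex{1,2,3,1} = 0
G(14) = mex{0,3,2,2} = 1
G(15) = mex{1,2,3,3} = 0
G(16) = mex{0,0,2,2} = 1
G(17) = mex{1,1,0,3} = 2
G(18) = mex{2,0,1,2} = 3
G(19) = mex{3,1,0,0} = 2
G(20) = mex{2,0,1,1} = 3
G(21) = mex{3,1,0,0} = 2
G(22) = mex{2,2,1,1} = 0
G(23) = mex{0,3,2,0} = 1
G(24) = mex{1,2,3,1} = 0
G(25) = mex{0,3,2,2} = 1
G(26) = mex{1,2,3,3} = 0
G_C(26) = 0.
Combined Grundy value = 0 ⊕ 2 ⊕ 0 = 2.
A winning move leaves total XOR = 0, i.e. changes one component's Grundy value g to g ⊕ X where X is the current total.
Stack A: need g' = 0⊕2 = 2. Options: 14−3→G=3, 14−4→G=3, 14−6→G=2, 14−7→G=2, 14−9→G=1. Hits: 2.
Stack B: need g' = 2⊕2 = 0. Options: 16−3→G=1, 16−6→G=0. Hits: 1.
Stack C: need g' = 0⊕2 = 2. Options: 26−1→G=1, 26−5→G=2, 26−6→G=3, 26−8→G=3. Hits: 1.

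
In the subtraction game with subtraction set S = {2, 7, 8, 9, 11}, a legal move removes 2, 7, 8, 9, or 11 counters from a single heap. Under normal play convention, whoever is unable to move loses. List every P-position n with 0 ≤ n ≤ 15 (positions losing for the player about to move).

n :  0  1  2  3  4  5  6  7  8  9 10 11 12 13 14 15
G :  0  0  1  1  0  0  1  1  2  2  3  3  2  2  3  3
P-positions are exactly the n with G(n) = 0.

0, 1, 4, 5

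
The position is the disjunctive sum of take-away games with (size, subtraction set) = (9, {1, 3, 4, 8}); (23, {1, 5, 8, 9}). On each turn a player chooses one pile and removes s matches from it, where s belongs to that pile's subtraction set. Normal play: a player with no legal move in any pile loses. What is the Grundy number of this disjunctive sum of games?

Pile A, S = {1, 3, 4, 8}:
n : 0 1 2 3 4 5 6 7 8 9
G : 0 1 0 1 2 3 2 0 1 0
G_A(9) = 0.
Pile B, S = {1, 5, 8, 9}:
n :  0  1  2  3  4  5  6  7  8  9 10 11 12 13 14 15 16 17 18 19 20 21 22 23
G :  0  1  0  1  0  1  0  1  2  3  2  3  2  3  2  3  0  1  0  1  0  1  0  1
G_B(23) = 1.
Combined Grundy value = 0 ⊕ 1 = 1.

1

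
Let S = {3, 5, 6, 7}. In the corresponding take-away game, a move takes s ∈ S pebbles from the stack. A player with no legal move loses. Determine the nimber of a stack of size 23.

n :  0  1  2  3  4  5  6  7  8  9 10 11 12 13 14 15 16 17 18 19 20 21 22 23
G :  0  0  0  1  1  1  2  2  2  3  0  0  0  1  1  1  2  2  2  3  0  0  0  1

1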